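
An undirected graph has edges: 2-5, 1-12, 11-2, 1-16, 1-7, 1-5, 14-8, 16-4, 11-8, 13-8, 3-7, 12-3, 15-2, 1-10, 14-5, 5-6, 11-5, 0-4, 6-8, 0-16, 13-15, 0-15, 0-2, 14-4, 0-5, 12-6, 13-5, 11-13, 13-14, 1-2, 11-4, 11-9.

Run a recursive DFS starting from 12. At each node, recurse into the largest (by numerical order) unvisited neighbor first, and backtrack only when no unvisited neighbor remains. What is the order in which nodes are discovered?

12, 6, 8, 14, 13, 15, 2, 11, 9, 5, 1, 16, 4, 0, 10, 7, 3

Visit 12
12 → 6
6 → 8
8 → 14
14 → 13
13 → 15
15 → 2
2 → 11
11 → 9
11 → 5
5 → 1
1 → 16
16 → 4
4 → 0
1 → 10
1 → 7
7 → 3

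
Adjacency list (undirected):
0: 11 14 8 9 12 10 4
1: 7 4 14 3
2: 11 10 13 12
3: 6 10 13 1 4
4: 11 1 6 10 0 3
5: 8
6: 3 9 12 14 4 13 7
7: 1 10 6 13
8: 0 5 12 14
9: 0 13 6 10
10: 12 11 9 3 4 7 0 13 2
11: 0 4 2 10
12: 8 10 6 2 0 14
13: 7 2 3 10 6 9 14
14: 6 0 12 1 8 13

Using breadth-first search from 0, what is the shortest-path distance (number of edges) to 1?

2

Level 0: 0
Level 1: 4, 8, 9, 10, 11, 12, 14
Level 2: 1, 2, 3, 5, 6, 7, 13
1 first appears at level 2.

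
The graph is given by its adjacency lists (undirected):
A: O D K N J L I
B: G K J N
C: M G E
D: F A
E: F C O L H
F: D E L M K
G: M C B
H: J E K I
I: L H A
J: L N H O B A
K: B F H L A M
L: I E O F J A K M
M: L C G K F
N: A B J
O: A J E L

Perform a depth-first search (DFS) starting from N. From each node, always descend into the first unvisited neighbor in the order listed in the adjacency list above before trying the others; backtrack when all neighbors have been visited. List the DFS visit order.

N, A, O, J, L, I, H, E, F, D, M, C, G, B, K

Visit N
N → A
A → O
O → J
J → L
L → I
I → H
H → E
E → F
F → D
F → M
M → C
C → G
G → B
B → K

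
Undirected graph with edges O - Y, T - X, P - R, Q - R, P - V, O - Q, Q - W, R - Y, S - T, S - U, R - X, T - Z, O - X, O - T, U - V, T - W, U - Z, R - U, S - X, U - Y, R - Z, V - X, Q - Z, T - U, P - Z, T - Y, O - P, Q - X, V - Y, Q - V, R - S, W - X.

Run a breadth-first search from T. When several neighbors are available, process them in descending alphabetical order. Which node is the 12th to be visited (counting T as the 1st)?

Visit T; enqueue Z, Y, X, W, U, S, O → queue [Z, Y, X, W, U, S, O]
Visit Z; enqueue R, Q, P → queue [Y, X, W, U, S, O, R, Q, P]
Visit Y; enqueue V → queue [X, W, U, S, O, R, Q, P, V]
Visit X → queue [W, U, S, O, R, Q, P, V]
Visit W → queue [U, S, O, R, Q, P, V]
Visit U → queue [S, O, R, Q, P, V]
Visit S → queue [O, R, Q, P, V]
Visit O → queue [R, Q, P, V]
Visit R → queue [Q, P, V]
Visit Q → queue [P, V]
Visit P → queue [V]
Visit V → queue []

Visit order: T, Z, Y, X, W, U, S, O, R, Q, P, V

V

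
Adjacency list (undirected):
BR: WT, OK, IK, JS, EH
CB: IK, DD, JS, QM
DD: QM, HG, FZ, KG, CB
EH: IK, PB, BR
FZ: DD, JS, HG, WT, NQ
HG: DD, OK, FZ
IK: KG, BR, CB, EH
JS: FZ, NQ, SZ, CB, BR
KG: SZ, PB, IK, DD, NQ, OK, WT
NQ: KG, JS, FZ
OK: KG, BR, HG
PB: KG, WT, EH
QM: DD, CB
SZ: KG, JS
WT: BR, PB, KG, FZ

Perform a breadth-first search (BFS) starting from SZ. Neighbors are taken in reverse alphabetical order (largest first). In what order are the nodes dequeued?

SZ -> KG -> JS -> WT -> PB -> OK -> NQ -> IK -> DD -> FZ -> CB -> BR -> EH -> HG -> QM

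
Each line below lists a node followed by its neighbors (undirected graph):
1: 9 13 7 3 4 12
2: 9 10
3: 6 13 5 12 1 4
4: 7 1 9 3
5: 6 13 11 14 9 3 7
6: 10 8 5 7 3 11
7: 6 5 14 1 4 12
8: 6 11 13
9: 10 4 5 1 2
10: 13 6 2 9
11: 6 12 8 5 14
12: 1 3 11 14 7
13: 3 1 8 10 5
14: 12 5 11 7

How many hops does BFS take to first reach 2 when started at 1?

2

Level 0: 1
Level 1: 3, 4, 7, 9, 12, 13
Level 2: 2, 5, 6, 8, 10, 11, 14
2 first appears at level 2.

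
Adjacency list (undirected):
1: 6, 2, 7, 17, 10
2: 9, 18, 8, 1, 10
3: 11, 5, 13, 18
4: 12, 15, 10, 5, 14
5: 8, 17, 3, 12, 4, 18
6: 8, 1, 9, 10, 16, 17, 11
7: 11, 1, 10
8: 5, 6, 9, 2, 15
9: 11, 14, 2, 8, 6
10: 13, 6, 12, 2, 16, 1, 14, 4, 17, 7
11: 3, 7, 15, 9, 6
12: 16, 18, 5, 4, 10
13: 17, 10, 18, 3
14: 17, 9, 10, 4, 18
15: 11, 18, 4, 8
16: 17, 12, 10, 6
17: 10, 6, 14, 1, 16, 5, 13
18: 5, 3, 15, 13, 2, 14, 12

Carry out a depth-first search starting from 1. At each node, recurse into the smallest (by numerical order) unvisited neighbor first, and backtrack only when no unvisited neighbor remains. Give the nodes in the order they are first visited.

1 2 8 5 3 11 6 9 14 4 10 7 12 16 17 13 18 15

Visit 1
1 → 2
2 → 8
8 → 5
5 → 3
3 → 11
11 → 6
6 → 9
9 → 14
14 → 4
4 → 10
10 → 7
10 → 12
12 → 16
16 → 17
17 → 13
13 → 18
18 → 15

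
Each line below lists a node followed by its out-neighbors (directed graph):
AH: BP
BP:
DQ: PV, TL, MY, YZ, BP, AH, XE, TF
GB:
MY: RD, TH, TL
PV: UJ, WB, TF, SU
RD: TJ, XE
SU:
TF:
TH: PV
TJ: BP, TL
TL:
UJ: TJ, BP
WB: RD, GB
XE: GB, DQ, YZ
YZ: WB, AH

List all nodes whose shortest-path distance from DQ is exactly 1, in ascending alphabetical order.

Level 0: DQ
Level 1: AH, BP, MY, PV, TF, TL, XE, YZ
Level 2: GB, RD, SU, TH, UJ, WB
Level 3: TJ

AH, BP, MY, PV, TF, TL, XE, YZ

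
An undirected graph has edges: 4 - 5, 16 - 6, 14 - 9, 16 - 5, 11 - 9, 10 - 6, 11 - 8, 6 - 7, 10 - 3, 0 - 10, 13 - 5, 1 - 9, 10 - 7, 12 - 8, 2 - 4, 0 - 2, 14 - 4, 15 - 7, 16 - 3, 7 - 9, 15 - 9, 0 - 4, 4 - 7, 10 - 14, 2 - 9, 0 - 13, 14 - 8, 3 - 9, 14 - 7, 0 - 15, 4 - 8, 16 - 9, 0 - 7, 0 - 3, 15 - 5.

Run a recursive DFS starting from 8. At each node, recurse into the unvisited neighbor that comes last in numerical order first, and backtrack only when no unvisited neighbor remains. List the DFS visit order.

8, 14, 10, 7, 15, 9, 16, 6, 5, 13, 0, 4, 2, 3, 11, 1, 12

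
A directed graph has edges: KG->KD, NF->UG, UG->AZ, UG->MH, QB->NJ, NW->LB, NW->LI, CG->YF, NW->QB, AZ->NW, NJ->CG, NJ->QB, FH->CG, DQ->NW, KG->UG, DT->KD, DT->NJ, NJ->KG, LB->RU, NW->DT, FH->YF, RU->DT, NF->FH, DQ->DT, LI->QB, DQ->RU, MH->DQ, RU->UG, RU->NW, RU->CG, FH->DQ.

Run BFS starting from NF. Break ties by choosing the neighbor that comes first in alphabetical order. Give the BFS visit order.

Visit NF; enqueue FH, UG → queue [FH, UG]
Visit FH; enqueue CG, DQ, YF → queue [UG, CG, DQ, YF]
Visit UG; enqueue AZ, MH → queue [CG, DQ, YF, AZ, MH]
Visit CG → queue [DQ, YF, AZ, MH]
Visit DQ; enqueue DT, NW, RU → queue [YF, AZ, MH, DT, NW, RU]
Visit YF → queue [AZ, MH, DT, NW, RU]
Visit AZ → queue [MH, DT, NW, RU]
Visit MH → queue [DT, NW, RU]
Visit DT; enqueue KD, NJ → queue [NW, RU, KD, NJ]
Visit NW; enqueue LB, LI, QB → queue [RU, KD, NJ, LB, LI, QB]
Visit RU → queue [KD, NJ, LB, LI, QB]
Visit KD → queue [NJ, LB, LI, QB]
Visit NJ; enqueue KG → queue [LB, LI, QB, KG]
Visit LB → queue [LI, QB, KG]
Visit LI → queue [QB, KG]
Visit QB → queue [KG]
Visit KG → queue []

NF → FH → UG → CG → DQ → YF → AZ → MH → DT → NW → RU → KD → NJ → LB → LI → QB → KG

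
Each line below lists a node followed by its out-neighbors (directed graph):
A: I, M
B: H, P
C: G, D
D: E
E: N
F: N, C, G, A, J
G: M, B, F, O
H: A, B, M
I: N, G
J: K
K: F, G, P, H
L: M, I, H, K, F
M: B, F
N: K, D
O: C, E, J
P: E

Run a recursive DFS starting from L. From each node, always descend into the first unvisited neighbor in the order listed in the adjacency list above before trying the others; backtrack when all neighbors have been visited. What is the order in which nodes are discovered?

L, M, B, H, A, I, N, K, F, C, G, O, E, J, D, P

Visit L
L → M
M → B
B → H
H → A
A → I
I → N
N → K
K → F
F → C
C → G
G → O
O → E
O → J
C → D
K → P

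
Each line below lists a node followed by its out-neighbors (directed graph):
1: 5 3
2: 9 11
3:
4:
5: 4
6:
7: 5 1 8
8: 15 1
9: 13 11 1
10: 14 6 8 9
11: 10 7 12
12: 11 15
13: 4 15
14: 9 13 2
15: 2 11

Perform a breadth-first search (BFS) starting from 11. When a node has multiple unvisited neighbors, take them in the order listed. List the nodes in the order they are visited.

11 -> 10 -> 7 -> 12 -> 14 -> 6 -> 8 -> 9 -> 5 -> 1 -> 15 -> 13 -> 2 -> 4 -> 3

Visit 11; enqueue 10, 7, 12 → queue [10, 7, 12]
Visit 10; enqueue 14, 6, 8, 9 → queue [7, 12, 14, 6, 8, 9]
Visit 7; enqueue 5, 1 → queue [12, 14, 6, 8, 9, 5, 1]
Visit 12; enqueue 15 → queue [14, 6, 8, 9, 5, 1, 15]
Visit 14; enqueue 13, 2 → queue [6, 8, 9, 5, 1, 15, 13, 2]
Visit 6 → queue [8, 9, 5, 1, 15, 13, 2]
Visit 8 → queue [9, 5, 1, 15, 13, 2]
Visit 9 → queue [5, 1, 15, 13, 2]
Visit 5; enqueue 4 → queue [1, 15, 13, 2, 4]
Visit 1; enqueue 3 → queue [15, 13, 2, 4, 3]
Visit 15 → queue [13, 2, 4, 3]
Visit 13 → queue [2, 4, 3]
Visit 2 → queue [4, 3]
Visit 4 → queue [3]
Visit 3 → queue []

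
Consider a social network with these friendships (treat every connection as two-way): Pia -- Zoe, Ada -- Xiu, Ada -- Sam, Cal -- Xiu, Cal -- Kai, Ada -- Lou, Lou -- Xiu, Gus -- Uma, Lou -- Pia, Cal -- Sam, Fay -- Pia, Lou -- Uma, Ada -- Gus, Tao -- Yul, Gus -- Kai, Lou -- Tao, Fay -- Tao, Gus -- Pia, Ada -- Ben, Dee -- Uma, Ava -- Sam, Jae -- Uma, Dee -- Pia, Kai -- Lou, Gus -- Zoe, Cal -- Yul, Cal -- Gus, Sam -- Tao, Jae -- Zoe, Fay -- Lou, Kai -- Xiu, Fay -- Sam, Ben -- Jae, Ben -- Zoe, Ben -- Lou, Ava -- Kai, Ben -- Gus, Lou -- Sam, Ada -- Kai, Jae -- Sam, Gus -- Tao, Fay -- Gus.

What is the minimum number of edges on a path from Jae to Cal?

2

Level 0: Jae
Level 1: Ben, Sam, Uma, Zoe
Level 2: Ada, Ava, Cal, Dee, Fay, Gus, Lou, Pia, Tao
Level 3: Kai, Xiu, Yul
Cal first appears at level 2.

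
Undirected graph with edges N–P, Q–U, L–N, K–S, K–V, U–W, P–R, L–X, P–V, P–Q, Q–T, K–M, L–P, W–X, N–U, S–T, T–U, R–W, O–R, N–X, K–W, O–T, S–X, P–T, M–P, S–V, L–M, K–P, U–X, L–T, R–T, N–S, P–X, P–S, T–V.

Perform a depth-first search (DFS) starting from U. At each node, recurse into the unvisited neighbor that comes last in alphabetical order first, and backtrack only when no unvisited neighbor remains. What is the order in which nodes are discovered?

U → X → W → R → T → V → S → P → Q → N → L → M → K → O

Visit U
U → X
X → W
W → R
R → T
T → V
V → S
S → P
P → Q
P → N
N → L
L → M
M → K
T → O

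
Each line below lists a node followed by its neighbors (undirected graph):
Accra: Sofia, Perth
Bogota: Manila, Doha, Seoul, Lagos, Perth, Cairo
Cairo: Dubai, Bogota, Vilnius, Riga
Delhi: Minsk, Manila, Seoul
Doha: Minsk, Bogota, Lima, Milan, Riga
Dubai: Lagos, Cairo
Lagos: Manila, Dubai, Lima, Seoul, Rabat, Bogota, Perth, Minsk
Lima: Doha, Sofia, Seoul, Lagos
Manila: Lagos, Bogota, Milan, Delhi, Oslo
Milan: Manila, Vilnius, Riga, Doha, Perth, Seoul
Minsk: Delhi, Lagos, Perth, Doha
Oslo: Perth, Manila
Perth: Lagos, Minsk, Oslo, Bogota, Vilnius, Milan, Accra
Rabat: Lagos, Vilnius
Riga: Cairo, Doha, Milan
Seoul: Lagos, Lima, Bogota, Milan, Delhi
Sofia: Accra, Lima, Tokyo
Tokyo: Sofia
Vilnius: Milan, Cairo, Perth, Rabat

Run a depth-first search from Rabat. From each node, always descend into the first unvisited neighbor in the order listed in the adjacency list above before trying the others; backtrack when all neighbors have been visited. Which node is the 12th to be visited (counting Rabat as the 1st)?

Perth

Visit Rabat
Rabat → Lagos
Lagos → Manila
Manila → Bogota
Bogota → Doha
Doha → Minsk
Minsk → Delhi
Delhi → Seoul
Seoul → Lima
Lima → Sofia
Sofia → Accra
Accra → Perth
Perth → Oslo
Perth → Vilnius
Vilnius → Milan
Milan → Riga
Riga → Cairo
Cairo → Dubai
Sofia → Tokyo

Visit order: Rabat, Lagos, Manila, Bogota, Doha, Minsk, Delhi, Seoul, Lima, Sofia, Accra, Perth, Oslo, Vilnius, Milan, Riga, Cairo, Dubai, Tokyo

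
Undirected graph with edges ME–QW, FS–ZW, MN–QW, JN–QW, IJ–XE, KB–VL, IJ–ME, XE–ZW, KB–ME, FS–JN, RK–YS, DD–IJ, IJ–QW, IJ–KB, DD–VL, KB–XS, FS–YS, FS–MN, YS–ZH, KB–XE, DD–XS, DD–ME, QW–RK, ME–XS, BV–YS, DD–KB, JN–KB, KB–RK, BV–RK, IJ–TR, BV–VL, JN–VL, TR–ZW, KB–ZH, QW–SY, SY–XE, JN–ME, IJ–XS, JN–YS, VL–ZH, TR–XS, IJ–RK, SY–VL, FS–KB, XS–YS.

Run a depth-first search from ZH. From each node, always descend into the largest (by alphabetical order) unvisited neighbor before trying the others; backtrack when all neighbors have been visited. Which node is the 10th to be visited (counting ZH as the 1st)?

RK

Visit ZH
ZH → YS
YS → XS
XS → TR
TR → ZW
ZW → XE
XE → SY
SY → VL
VL → KB
KB → RK
RK → QW
QW → MN
MN → FS
FS → JN
JN → ME
ME → IJ
IJ → DD
RK → BV

Visit order: ZH, YS, XS, TR, ZW, XE, SY, VL, KB, RK, QW, MN, FS, JN, ME, IJ, DD, BV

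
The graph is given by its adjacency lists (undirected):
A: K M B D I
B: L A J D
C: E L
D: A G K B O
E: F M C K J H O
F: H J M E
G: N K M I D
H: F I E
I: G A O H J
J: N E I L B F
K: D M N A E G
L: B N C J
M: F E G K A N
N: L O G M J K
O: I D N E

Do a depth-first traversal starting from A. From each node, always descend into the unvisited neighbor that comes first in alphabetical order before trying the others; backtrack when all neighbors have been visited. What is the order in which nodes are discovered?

Visit A
A → B
B → D
D → G
G → I
I → H
H → E
E → C
C → L
L → J
J → F
F → M
M → K
K → N
N → O

A, B, D, G, I, H, E, C, L, J, F, M, K, N, O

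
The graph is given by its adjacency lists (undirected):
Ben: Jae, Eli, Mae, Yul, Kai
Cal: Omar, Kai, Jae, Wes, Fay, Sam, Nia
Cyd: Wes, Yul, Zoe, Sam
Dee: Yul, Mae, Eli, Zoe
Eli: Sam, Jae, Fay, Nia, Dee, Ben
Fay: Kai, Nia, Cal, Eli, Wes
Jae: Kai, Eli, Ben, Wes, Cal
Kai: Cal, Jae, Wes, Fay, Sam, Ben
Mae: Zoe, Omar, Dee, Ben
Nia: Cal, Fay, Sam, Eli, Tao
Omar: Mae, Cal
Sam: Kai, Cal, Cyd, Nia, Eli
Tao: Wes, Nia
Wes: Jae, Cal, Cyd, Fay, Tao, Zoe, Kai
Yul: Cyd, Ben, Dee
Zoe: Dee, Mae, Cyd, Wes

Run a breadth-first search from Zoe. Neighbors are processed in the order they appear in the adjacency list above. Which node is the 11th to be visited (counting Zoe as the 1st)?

Jae

Visit Zoe; enqueue Dee, Mae, Cyd, Wes → queue [Dee, Mae, Cyd, Wes]
Visit Dee; enqueue Yul, Eli → queue [Mae, Cyd, Wes, Yul, Eli]
Visit Mae; enqueue Omar, Ben → queue [Cyd, Wes, Yul, Eli, Omar, Ben]
Visit Cyd; enqueue Sam → queue [Wes, Yul, Eli, Omar, Ben, Sam]
Visit Wes; enqueue Jae, Cal, Fay, Tao, Kai → queue [Yul, Eli, Omar, Ben, Sam, Jae, Cal, Fay, Tao, Kai]
Visit Yul → queue [Eli, Omar, Ben, Sam, Jae, Cal, Fay, Tao, Kai]
Visit Eli; enqueue Nia → queue [Omar, Ben, Sam, Jae, Cal, Fay, Tao, Kai, Nia]
Visit Omar → queue [Ben, Sam, Jae, Cal, Fay, Tao, Kai, Nia]
Visit Ben → queue [Sam, Jae, Cal, Fay, Tao, Kai, Nia]
Visit Sam → queue [Jae, Cal, Fay, Tao, Kai, Nia]
Visit Jae → queue [Cal, Fay, Tao, Kai, Nia]
Visit Cal → queue [Fay, Tao, Kai, Nia]
Visit Fay → queue [Tao, Kai, Nia]
Visit Tao → queue [Kai, Nia]
Visit Kai → queue [Nia]
Visit Nia → queue []

Visit order: Zoe, Dee, Mae, Cyd, Wes, Yul, Eli, Omar, Ben, Sam, Jae, Cal, Fay, Tao, Kai, Nia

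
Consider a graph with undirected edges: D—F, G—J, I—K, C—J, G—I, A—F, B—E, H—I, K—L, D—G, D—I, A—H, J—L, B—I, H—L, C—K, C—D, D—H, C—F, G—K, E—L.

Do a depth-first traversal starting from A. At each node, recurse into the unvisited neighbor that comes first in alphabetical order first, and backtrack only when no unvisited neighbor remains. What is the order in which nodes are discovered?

Visit A
A → F
F → C
C → D
D → G
G → I
I → B
B → E
E → L
L → H
L → J
L → K

A -> F -> C -> D -> G -> I -> B -> E -> L -> H -> J -> K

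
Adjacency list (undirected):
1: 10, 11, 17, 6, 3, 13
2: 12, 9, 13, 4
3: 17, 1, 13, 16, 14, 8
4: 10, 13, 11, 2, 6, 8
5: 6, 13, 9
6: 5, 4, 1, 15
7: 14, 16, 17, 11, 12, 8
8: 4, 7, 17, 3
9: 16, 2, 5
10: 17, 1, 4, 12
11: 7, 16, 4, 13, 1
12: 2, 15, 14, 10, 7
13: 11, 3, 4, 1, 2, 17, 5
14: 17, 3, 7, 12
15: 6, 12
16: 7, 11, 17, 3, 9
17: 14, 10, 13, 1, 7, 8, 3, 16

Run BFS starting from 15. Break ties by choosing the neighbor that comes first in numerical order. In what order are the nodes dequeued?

15 -> 6 -> 12 -> 1 -> 4 -> 5 -> 2 -> 7 -> 10 -> 14 -> 3 -> 11 -> 13 -> 17 -> 8 -> 9 -> 16

Visit 15; enqueue 6, 12 → queue [6, 12]
Visit 6; enqueue 1, 4, 5 → queue [12, 1, 4, 5]
Visit 12; enqueue 2, 7, 10, 14 → queue [1, 4, 5, 2, 7, 10, 14]
Visit 1; enqueue 3, 11, 13, 17 → queue [4, 5, 2, 7, 10, 14, 3, 11, 13, 17]
Visit 4; enqueue 8 → queue [5, 2, 7, 10, 14, 3, 11, 13, 17, 8]
Visit 5; enqueue 9 → queue [2, 7, 10, 14, 3, 11, 13, 17, 8, 9]
Visit 2 → queue [7, 10, 14, 3, 11, 13, 17, 8, 9]
Visit 7; enqueue 16 → queue [10, 14, 3, 11, 13, 17, 8, 9, 16]
Visit 10 → queue [14, 3, 11, 13, 17, 8, 9, 16]
Visit 14 → queue [3, 11, 13, 17, 8, 9, 16]
Visit 3 → queue [11, 13, 17, 8, 9, 16]
Visit 11 → queue [13, 17, 8, 9, 16]
Visit 13 → queue [17, 8, 9, 16]
Visit 17 → queue [8, 9, 16]
Visit 8 → queue [9, 16]
Visit 9 → queue [16]
Visit 16 → queue []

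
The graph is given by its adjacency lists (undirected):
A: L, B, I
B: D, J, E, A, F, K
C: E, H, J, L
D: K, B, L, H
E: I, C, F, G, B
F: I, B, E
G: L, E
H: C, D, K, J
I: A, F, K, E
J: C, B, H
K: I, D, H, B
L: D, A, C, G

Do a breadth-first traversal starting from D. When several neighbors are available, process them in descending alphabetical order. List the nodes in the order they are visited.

Visit D; enqueue L, K, H, B → queue [L, K, H, B]
Visit L; enqueue G, C, A → queue [K, H, B, G, C, A]
Visit K; enqueue I → queue [H, B, G, C, A, I]
Visit H; enqueue J → queue [B, G, C, A, I, J]
Visit B; enqueue F, E → queue [G, C, A, I, J, F, E]
Visit G → queue [C, A, I, J, F, E]
Visit C → queue [A, I, J, F, E]
Visit A → queue [I, J, F, E]
Visit I → queue [J, F, E]
Visit J → queue [F, E]
Visit F → queue [E]
Visit E → queue []

D, L, K, H, B, G, C, A, I, J, F, E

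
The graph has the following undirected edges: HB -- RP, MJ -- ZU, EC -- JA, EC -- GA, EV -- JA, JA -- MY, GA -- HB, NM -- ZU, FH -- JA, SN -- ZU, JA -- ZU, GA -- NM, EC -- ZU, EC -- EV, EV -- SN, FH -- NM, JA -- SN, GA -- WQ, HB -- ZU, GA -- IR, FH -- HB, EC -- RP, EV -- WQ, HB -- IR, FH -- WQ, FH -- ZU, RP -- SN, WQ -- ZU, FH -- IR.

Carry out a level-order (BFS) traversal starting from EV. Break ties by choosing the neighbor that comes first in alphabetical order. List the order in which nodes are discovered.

Visit EV; enqueue EC, JA, SN, WQ → queue [EC, JA, SN, WQ]
Visit EC; enqueue GA, RP, ZU → queue [JA, SN, WQ, GA, RP, ZU]
Visit JA; enqueue FH, MY → queue [SN, WQ, GA, RP, ZU, FH, MY]
Visit SN → queue [WQ, GA, RP, ZU, FH, MY]
Visit WQ → queue [GA, RP, ZU, FH, MY]
Visit GA; enqueue HB, IR, NM → queue [RP, ZU, FH, MY, HB, IR, NM]
Visit RP → queue [ZU, FH, MY, HB, IR, NM]
Visit ZU; enqueue MJ → queue [FH, MY, HB, IR, NM, MJ]
Visit FH → queue [MY, HB, IR, NM, MJ]
Visit MY → queue [HB, IR, NM, MJ]
Visit HB → queue [IR, NM, MJ]
Visit IR → queue [NM, MJ]
Visit NM → queue [MJ]
Visit MJ → queue []

EV → EC → JA → SN → WQ → GA → RP → ZU → FH → MY → HB → IR → NM → MJ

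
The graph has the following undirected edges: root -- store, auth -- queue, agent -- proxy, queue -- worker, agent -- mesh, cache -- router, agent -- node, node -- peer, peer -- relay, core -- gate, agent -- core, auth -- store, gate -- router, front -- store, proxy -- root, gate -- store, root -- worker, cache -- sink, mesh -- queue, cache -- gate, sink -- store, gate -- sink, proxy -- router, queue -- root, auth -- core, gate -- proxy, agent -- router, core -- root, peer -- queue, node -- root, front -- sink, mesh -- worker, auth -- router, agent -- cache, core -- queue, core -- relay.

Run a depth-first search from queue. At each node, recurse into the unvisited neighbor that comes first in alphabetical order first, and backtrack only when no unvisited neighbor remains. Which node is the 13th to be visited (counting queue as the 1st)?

Visit queue
queue → auth
auth → core
core → agent
agent → cache
cache → gate
gate → proxy
proxy → root
root → node
node → peer
peer → relay
root → store
store → front
front → sink
root → worker
worker → mesh
proxy → router

Visit order: queue, auth, core, agent, cache, gate, proxy, root, node, peer, relay, store, front, sink, worker, mesh, router

front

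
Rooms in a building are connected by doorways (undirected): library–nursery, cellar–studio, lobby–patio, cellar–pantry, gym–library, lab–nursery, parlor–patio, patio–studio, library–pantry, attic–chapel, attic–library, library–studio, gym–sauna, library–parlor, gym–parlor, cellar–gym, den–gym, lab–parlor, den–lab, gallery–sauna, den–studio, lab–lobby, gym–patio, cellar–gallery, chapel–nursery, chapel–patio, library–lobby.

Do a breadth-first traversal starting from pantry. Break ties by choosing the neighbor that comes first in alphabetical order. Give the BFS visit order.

pantry → cellar → library → gallery → gym → studio → attic → lobby → nursery → parlor → sauna → den → patio → chapel → lab

Visit pantry; enqueue cellar, library → queue [cellar, library]
Visit cellar; enqueue gallery, gym, studio → queue [library, gallery, gym, studio]
Visit library; enqueue attic, lobby, nursery, parlor → queue [gallery, gym, studio, attic, lobby, nursery, parlor]
Visit gallery; enqueue sauna → queue [gym, studio, attic, lobby, nursery, parlor, sauna]
Visit gym; enqueue den, patio → queue [studio, attic, lobby, nursery, parlor, sauna, den, patio]
Visit studio → queue [attic, lobby, nursery, parlor, sauna, den, patio]
Visit attic; enqueue chapel → queue [lobby, nursery, parlor, sauna, den, patio, chapel]
Visit lobby; enqueue lab → queue [nursery, parlor, sauna, den, patio, chapel, lab]
Visit nursery → queue [parlor, sauna, den, patio, chapel, lab]
Visit parlor → queue [sauna, den, patio, chapel, lab]
Visit sauna → queue [den, patio, chapel, lab]
Visit den → queue [patio, chapel, lab]
Visit patio → queue [chapel, lab]
Visit chapel → queue [lab]
Visit lab → queue []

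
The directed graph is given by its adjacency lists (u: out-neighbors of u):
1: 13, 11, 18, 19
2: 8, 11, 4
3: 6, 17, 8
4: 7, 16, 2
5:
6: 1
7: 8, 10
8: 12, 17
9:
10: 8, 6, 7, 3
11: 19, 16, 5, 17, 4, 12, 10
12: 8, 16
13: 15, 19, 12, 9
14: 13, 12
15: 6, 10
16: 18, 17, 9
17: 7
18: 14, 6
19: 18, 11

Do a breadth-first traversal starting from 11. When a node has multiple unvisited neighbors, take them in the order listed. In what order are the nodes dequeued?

11 → 19 → 16 → 5 → 17 → 4 → 12 → 10 → 18 → 9 → 7 → 2 → 8 → 6 → 3 → 14 → 1 → 13 → 15

Visit 11; enqueue 19, 16, 5, 17, 4, 12, 10 → queue [19, 16, 5, 17, 4, 12, 10]
Visit 19; enqueue 18 → queue [16, 5, 17, 4, 12, 10, 18]
Visit 16; enqueue 9 → queue [5, 17, 4, 12, 10, 18, 9]
Visit 5 → queue [17, 4, 12, 10, 18, 9]
Visit 17; enqueue 7 → queue [4, 12, 10, 18, 9, 7]
Visit 4; enqueue 2 → queue [12, 10, 18, 9, 7, 2]
Visit 12; enqueue 8 → queue [10, 18, 9, 7, 2, 8]
Visit 10; enqueue 6, 3 → queue [18, 9, 7, 2, 8, 6, 3]
Visit 18; enqueue 14 → queue [9, 7, 2, 8, 6, 3, 14]
Visit 9 → queue [7, 2, 8, 6, 3, 14]
Visit 7 → queue [2, 8, 6, 3, 14]
Visit 2 → queue [8, 6, 3, 14]
Visit 8 → queue [6, 3, 14]
Visit 6; enqueue 1 → queue [3, 14, 1]
Visit 3 → queue [14, 1]
Visit 14; enqueue 13 → queue [1, 13]
Visit 1 → queue [13]
Visit 13; enqueue 15 → queue [15]
Visit 15 → queue []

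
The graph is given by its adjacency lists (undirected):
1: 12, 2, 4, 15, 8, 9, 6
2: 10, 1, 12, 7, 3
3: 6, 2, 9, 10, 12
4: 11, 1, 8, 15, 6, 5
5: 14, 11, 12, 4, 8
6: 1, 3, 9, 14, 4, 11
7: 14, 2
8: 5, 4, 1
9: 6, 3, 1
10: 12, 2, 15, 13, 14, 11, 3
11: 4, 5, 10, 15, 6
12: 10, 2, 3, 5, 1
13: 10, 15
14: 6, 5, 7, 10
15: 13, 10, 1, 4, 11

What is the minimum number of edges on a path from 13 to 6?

Level 0: 13
Level 1: 10, 15
Level 2: 1, 2, 3, 4, 11, 12, 14
Level 3: 5, 6, 7, 8, 9
6 first appears at level 3.

3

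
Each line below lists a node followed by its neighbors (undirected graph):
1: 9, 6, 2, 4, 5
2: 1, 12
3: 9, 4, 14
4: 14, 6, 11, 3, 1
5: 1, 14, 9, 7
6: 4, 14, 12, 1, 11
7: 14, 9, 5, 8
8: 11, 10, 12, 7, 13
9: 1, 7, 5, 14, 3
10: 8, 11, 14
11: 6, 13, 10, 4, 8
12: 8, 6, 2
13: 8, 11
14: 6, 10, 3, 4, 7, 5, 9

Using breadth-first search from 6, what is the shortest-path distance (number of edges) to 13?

2

Level 0: 6
Level 1: 1, 4, 11, 12, 14
Level 2: 2, 3, 5, 7, 8, 9, 10, 13
13 first appears at level 2.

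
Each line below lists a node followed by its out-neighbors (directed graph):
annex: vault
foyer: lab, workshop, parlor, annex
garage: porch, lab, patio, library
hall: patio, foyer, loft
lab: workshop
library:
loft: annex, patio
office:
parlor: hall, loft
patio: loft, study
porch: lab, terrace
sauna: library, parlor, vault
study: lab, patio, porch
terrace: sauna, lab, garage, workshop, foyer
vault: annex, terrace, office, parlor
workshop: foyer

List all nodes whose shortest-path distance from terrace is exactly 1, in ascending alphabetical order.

Level 0: terrace
Level 1: foyer, garage, lab, sauna, workshop
Level 2: annex, library, parlor, patio, porch, vault
Level 3: hall, loft, office, study

foyer, garage, lab, sauna, workshop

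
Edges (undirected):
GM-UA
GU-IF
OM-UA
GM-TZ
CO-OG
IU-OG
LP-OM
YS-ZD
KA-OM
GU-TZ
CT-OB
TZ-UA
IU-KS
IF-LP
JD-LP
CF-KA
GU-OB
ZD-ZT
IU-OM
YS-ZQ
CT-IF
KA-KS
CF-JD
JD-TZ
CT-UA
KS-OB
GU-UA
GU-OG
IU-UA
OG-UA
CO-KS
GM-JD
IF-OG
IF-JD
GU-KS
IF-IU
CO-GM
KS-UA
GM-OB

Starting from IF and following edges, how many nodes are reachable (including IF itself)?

16

BFS from IF visits: IF, CT, GU, IU, JD, LP, OG, OB, UA, KS, TZ, OM, CF, GM, CO, KA
Reachable nodes: 16 of 20 total.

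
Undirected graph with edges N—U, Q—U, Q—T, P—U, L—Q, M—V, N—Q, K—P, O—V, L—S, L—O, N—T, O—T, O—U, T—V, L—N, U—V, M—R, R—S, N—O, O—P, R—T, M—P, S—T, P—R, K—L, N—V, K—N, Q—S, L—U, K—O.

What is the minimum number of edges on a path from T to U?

2

Level 0: T
Level 1: N, O, Q, R, S, V
Level 2: K, L, M, P, U
U first appears at level 2.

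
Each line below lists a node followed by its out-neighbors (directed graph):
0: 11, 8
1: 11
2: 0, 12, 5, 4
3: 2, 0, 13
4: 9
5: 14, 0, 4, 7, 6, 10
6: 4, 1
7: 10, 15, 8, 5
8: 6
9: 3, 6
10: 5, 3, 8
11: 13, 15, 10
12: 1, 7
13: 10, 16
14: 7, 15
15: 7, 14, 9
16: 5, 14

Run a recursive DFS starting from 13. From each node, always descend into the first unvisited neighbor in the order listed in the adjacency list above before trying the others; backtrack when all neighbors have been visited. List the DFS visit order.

13, 10, 5, 14, 7, 15, 9, 3, 2, 0, 11, 8, 6, 4, 1, 12, 16

Visit 13
13 → 10
10 → 5
5 → 14
14 → 7
7 → 15
15 → 9
9 → 3
3 → 2
2 → 0
0 → 11
0 → 8
8 → 6
6 → 4
6 → 1
2 → 12
13 → 16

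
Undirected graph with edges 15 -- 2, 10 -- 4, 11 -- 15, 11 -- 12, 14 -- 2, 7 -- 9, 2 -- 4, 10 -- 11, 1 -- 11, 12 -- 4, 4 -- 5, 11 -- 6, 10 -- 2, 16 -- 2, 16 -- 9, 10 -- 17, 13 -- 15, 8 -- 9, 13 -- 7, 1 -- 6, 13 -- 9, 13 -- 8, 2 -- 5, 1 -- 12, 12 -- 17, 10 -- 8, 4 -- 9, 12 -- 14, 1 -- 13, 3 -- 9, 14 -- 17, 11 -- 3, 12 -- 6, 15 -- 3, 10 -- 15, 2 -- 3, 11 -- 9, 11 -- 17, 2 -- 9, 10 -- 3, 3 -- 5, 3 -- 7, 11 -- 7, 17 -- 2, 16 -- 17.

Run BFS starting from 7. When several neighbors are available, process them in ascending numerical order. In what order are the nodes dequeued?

Visit 7; enqueue 3, 9, 11, 13 → queue [3, 9, 11, 13]
Visit 3; enqueue 2, 5, 10, 15 → queue [9, 11, 13, 2, 5, 10, 15]
Visit 9; enqueue 4, 8, 16 → queue [11, 13, 2, 5, 10, 15, 4, 8, 16]
Visit 11; enqueue 1, 6, 12, 17 → queue [13, 2, 5, 10, 15, 4, 8, 16, 1, 6, 12, 17]
Visit 13 → queue [2, 5, 10, 15, 4, 8, 16, 1, 6, 12, 17]
Visit 2; enqueue 14 → queue [5, 10, 15, 4, 8, 16, 1, 6, 12, 17, 14]
Visit 5 → queue [10, 15, 4, 8, 16, 1, 6, 12, 17, 14]
Visit 10 → queue [15, 4, 8, 16, 1, 6, 12, 17, 14]
Visit 15 → queue [4, 8, 16, 1, 6, 12, 17, 14]
Visit 4 → queue [8, 16, 1, 6, 12, 17, 14]
Visit 8 → queue [16, 1, 6, 12, 17, 14]
Visit 16 → queue [1, 6, 12, 17, 14]
Visit 1 → queue [6, 12, 17, 14]
Visit 6 → queue [12, 17, 14]
Visit 12 → queue [17, 14]
Visit 17 → queue [14]
Visit 14 → queue []

7 -> 3 -> 9 -> 11 -> 13 -> 2 -> 5 -> 10 -> 15 -> 4 -> 8 -> 16 -> 1 -> 6 -> 12 -> 17 -> 14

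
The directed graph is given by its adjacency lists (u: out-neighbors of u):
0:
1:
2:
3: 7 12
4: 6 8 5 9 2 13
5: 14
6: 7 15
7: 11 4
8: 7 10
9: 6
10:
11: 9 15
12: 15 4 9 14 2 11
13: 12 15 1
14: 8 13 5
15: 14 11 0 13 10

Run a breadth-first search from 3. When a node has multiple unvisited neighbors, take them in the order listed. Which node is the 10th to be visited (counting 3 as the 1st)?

6

Visit 3; enqueue 7, 12 → queue [7, 12]
Visit 7; enqueue 11, 4 → queue [12, 11, 4]
Visit 12; enqueue 15, 9, 14, 2 → queue [11, 4, 15, 9, 14, 2]
Visit 11 → queue [4, 15, 9, 14, 2]
Visit 4; enqueue 6, 8, 5, 13 → queue [15, 9, 14, 2, 6, 8, 5, 13]
Visit 15; enqueue 0, 10 → queue [9, 14, 2, 6, 8, 5, 13, 0, 10]
Visit 9 → queue [14, 2, 6, 8, 5, 13, 0, 10]
Visit 14 → queue [2, 6, 8, 5, 13, 0, 10]
Visit 2 → queue [6, 8, 5, 13, 0, 10]
Visit 6 → queue [8, 5, 13, 0, 10]
Visit 8 → queue [5, 13, 0, 10]
Visit 5 → queue [13, 0, 10]
Visit 13; enqueue 1 → queue [0, 10, 1]
Visit 0 → queue [10, 1]
Visit 10 → queue [1]
Visit 1 → queue []

Visit order: 3, 7, 12, 11, 4, 15, 9, 14, 2, 6, 8, 5, 13, 0, 10, 1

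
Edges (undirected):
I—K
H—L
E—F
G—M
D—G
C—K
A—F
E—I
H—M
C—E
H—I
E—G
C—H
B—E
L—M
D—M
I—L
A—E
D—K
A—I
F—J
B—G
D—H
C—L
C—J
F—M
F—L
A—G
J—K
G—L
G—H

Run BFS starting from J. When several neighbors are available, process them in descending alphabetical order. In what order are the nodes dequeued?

Visit J; enqueue K, F, C → queue [K, F, C]
Visit K; enqueue I, D → queue [F, C, I, D]
Visit F; enqueue M, L, E, A → queue [C, I, D, M, L, E, A]
Visit C; enqueue H → queue [I, D, M, L, E, A, H]
Visit I → queue [D, M, L, E, A, H]
Visit D; enqueue G → queue [M, L, E, A, H, G]
Visit M → queue [L, E, A, H, G]
Visit L → queue [E, A, H, G]
Visit E; enqueue B → queue [A, H, G, B]
Visit A → queue [H, G, B]
Visit H → queue [G, B]
Visit G → queue [B]
Visit B → queue []

J -> K -> F -> C -> I -> D -> M -> L -> E -> A -> H -> G -> B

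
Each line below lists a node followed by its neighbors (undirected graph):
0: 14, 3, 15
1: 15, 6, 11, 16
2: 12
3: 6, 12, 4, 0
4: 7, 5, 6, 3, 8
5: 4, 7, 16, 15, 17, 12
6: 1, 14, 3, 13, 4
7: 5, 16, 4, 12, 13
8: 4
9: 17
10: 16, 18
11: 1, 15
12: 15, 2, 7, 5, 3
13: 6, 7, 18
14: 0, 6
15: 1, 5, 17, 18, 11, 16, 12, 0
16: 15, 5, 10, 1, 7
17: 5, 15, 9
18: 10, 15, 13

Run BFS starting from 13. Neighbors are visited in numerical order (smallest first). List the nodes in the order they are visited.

13 6 7 18 1 3 4 14 5 12 16 10 15 11 0 8 17 2 9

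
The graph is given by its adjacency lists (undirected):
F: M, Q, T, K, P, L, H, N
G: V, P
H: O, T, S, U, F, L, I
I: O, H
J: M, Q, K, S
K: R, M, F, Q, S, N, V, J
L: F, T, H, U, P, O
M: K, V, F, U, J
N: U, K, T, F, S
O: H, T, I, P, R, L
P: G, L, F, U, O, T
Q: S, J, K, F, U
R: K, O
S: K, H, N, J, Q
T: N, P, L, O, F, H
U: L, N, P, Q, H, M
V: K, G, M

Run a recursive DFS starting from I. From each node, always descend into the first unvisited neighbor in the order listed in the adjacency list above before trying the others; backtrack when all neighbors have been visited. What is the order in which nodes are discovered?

I, O, H, T, N, U, L, F, M, K, R, Q, S, J, V, G, P

Visit I
I → O
O → H
H → T
T → N
N → U
U → L
L → F
F → M
M → K
K → R
K → Q
Q → S
S → J
K → V
V → G
G → P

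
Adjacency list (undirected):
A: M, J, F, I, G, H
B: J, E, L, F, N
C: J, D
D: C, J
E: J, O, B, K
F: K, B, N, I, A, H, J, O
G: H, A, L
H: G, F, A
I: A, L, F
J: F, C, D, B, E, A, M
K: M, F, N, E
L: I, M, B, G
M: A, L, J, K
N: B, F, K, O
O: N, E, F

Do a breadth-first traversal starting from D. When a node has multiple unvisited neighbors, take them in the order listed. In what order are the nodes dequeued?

Visit D; enqueue C, J → queue [C, J]
Visit C → queue [J]
Visit J; enqueue F, B, E, A, M → queue [F, B, E, A, M]
Visit F; enqueue K, N, I, H, O → queue [B, E, A, M, K, N, I, H, O]
Visit B; enqueue L → queue [E, A, M, K, N, I, H, O, L]
Visit E → queue [A, M, K, N, I, H, O, L]
Visit A; enqueue G → queue [M, K, N, I, H, O, L, G]
Visit M → queue [K, N, I, H, O, L, G]
Visit K → queue [N, I, H, O, L, G]
Visit N → queue [I, H, O, L, G]
Visit I → queue [H, O, L, G]
Visit H → queue [O, L, G]
Visit O → queue [L, G]
Visit L → queue [G]
Visit G → queue []

D C J F B E A M K N I H O L G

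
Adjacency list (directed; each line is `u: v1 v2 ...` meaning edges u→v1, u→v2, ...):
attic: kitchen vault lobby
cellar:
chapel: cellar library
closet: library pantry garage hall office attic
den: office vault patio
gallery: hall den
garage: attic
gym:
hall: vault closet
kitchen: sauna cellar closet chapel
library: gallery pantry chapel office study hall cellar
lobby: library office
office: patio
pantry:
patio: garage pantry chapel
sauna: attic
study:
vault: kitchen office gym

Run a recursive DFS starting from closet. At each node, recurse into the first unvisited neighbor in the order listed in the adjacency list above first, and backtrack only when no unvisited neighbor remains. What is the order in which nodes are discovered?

Visit closet
closet → library
library → gallery
gallery → hall
hall → vault
vault → kitchen
kitchen → sauna
sauna → attic
attic → lobby
lobby → office
office → patio
patio → garage
patio → pantry
patio → chapel
chapel → cellar
vault → gym
gallery → den
library → study

closet → library → gallery → hall → vault → kitchen → sauna → attic → lobby → office → patio → garage → pantry → chapel → cellar → gym → den → study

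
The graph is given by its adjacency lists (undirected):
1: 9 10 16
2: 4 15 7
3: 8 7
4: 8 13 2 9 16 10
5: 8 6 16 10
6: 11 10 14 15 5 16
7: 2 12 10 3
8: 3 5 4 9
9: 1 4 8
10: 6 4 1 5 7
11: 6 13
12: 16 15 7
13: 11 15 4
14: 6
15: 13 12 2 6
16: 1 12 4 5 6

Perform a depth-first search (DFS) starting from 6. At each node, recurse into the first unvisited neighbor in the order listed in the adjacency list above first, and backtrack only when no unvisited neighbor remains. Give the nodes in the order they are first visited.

Visit 6
6 → 11
11 → 13
13 → 15
15 → 12
12 → 16
16 → 1
1 → 9
9 → 4
4 → 8
8 → 3
3 → 7
7 → 2
7 → 10
10 → 5
6 → 14

6 11 13 15 12 16 1 9 4 8 3 7 2 10 5 14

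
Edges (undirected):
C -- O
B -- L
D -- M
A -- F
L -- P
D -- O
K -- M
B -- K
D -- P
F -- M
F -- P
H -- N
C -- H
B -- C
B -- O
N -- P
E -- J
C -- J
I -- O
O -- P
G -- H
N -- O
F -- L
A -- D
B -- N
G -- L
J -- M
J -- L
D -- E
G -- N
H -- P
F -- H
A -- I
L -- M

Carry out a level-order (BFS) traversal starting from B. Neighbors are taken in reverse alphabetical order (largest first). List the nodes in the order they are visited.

B, O, N, L, K, C, P, I, D, H, G, M, J, F, A, E

Visit B; enqueue O, N, L, K, C → queue [O, N, L, K, C]
Visit O; enqueue P, I, D → queue [N, L, K, C, P, I, D]
Visit N; enqueue H, G → queue [L, K, C, P, I, D, H, G]
Visit L; enqueue M, J, F → queue [K, C, P, I, D, H, G, M, J, F]
Visit K → queue [C, P, I, D, H, G, M, J, F]
Visit C → queue [P, I, D, H, G, M, J, F]
Visit P → queue [I, D, H, G, M, J, F]
Visit I; enqueue A → queue [D, H, G, M, J, F, A]
Visit D; enqueue E → queue [H, G, M, J, F, A, E]
Visit H → queue [G, M, J, F, A, E]
Visit G → queue [M, J, F, A, E]
Visit M → queue [J, F, A, E]
Visit J → queue [F, A, E]
Visit F → queue [A, E]
Visit A → queue [E]
Visit E → queue []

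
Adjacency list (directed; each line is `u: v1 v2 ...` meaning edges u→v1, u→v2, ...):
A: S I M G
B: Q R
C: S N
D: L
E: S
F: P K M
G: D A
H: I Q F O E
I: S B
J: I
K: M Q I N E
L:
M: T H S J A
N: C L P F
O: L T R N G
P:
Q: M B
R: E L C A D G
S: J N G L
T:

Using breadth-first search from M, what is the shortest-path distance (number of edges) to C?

3

Level 0: M
Level 1: A, H, J, S, T
Level 2: E, F, G, I, L, N, O, Q
Level 3: B, C, D, K, P, R
C first appears at level 3.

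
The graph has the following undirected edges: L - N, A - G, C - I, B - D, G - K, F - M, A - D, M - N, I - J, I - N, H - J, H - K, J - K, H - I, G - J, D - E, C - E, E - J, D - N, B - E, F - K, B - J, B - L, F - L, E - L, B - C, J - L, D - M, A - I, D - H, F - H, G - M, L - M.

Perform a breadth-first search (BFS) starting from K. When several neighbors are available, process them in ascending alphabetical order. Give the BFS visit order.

K F G H J L M A D I B E N C

Visit K; enqueue F, G, H, J → queue [F, G, H, J]
Visit F; enqueue L, M → queue [G, H, J, L, M]
Visit G; enqueue A → queue [H, J, L, M, A]
Visit H; enqueue D, I → queue [J, L, M, A, D, I]
Visit J; enqueue B, E → queue [L, M, A, D, I, B, E]
Visit L; enqueue N → queue [M, A, D, I, B, E, N]
Visit M → queue [A, D, I, B, E, N]
Visit A → queue [D, I, B, E, N]
Visit D → queue [I, B, E, N]
Visit I; enqueue C → queue [B, E, N, C]
Visit B → queue [E, N, C]
Visit E → queue [N, C]
Visit N → queue [C]
Visit C → queue []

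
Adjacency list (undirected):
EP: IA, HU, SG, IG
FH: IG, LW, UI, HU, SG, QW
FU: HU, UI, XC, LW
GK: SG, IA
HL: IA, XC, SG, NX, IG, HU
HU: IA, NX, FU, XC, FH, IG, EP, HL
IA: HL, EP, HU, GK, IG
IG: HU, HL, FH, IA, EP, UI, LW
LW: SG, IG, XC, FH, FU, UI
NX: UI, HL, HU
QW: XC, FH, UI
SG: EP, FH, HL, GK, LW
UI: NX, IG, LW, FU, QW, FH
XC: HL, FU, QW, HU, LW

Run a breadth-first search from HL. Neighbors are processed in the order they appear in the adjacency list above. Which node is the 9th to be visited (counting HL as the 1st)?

Visit HL; enqueue IA, XC, SG, NX, IG, HU → queue [IA, XC, SG, NX, IG, HU]
Visit IA; enqueue EP, GK → queue [XC, SG, NX, IG, HU, EP, GK]
Visit XC; enqueue FU, QW, LW → queue [SG, NX, IG, HU, EP, GK, FU, QW, LW]
Visit SG; enqueue FH → queue [NX, IG, HU, EP, GK, FU, QW, LW, FH]
Visit NX; enqueue UI → queue [IG, HU, EP, GK, FU, QW, LW, FH, UI]
Visit IG → queue [HU, EP, GK, FU, QW, LW, FH, UI]
Visit HU → queue [EP, GK, FU, QW, LW, FH, UI]
Visit EP → queue [GK, FU, QW, LW, FH, UI]
Visit GK → queue [FU, QW, LW, FH, UI]
Visit FU → queue [QW, LW, FH, UI]
Visit QW → queue [LW, FH, UI]
Visit LW → queue [FH, UI]
Visit FH → queue [UI]
Visit UI → queue []

Visit order: HL, IA, XC, SG, NX, IG, HU, EP, GK, FU, QW, LW, FH, UI

GK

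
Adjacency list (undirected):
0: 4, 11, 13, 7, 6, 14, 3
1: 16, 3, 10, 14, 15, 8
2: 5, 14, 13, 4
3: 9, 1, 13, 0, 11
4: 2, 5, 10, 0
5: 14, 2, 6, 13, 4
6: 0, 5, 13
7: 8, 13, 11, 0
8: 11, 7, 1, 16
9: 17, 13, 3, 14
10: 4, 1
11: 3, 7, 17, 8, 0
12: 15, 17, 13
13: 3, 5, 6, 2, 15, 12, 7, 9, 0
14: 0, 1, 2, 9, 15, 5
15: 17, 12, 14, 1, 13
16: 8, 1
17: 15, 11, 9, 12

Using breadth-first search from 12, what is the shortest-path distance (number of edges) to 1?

2

Level 0: 12
Level 1: 13, 15, 17
Level 2: 0, 1, 2, 3, 5, 6, 7, 9, 11, 14
Level 3: 4, 8, 10, 16
1 first appears at level 2.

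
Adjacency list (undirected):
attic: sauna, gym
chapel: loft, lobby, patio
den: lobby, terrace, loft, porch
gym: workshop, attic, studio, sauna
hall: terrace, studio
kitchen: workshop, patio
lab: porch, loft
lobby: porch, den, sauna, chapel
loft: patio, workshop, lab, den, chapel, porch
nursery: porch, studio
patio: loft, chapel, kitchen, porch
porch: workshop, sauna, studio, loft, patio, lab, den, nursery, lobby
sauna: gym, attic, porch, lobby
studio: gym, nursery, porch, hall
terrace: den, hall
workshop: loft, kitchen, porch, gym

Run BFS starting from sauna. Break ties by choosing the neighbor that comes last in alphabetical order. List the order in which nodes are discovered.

sauna, porch, lobby, gym, attic, workshop, studio, patio, nursery, loft, lab, den, chapel, kitchen, hall, terrace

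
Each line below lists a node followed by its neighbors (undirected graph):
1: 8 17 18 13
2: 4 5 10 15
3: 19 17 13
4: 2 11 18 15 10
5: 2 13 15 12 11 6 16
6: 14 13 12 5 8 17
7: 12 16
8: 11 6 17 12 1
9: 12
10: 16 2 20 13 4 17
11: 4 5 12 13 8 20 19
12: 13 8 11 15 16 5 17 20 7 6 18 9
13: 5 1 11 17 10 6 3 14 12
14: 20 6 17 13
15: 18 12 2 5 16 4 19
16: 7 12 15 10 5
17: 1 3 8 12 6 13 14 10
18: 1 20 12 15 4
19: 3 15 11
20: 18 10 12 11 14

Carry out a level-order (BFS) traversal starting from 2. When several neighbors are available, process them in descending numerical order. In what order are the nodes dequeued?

Visit 2; enqueue 15, 10, 5, 4 → queue [15, 10, 5, 4]
Visit 15; enqueue 19, 18, 16, 12 → queue [10, 5, 4, 19, 18, 16, 12]
Visit 10; enqueue 20, 17, 13 → queue [5, 4, 19, 18, 16, 12, 20, 17, 13]
Visit 5; enqueue 11, 6 → queue [4, 19, 18, 16, 12, 20, 17, 13, 11, 6]
Visit 4 → queue [19, 18, 16, 12, 20, 17, 13, 11, 6]
Visit 19; enqueue 3 → queue [18, 16, 12, 20, 17, 13, 11, 6, 3]
Visit 18; enqueue 1 → queue [16, 12, 20, 17, 13, 11, 6, 3, 1]
Visit 16; enqueue 7 → queue [12, 20, 17, 13, 11, 6, 3, 1, 7]
Visit 12; enqueue 9, 8 → queue [20, 17, 13, 11, 6, 3, 1, 7, 9, 8]
Visit 20; enqueue 14 → queue [17, 13, 11, 6, 3, 1, 7, 9, 8, 14]
Visit 17 → queue [13, 11, 6, 3, 1, 7, 9, 8, 14]
Visit 13 → queue [11, 6, 3, 1, 7, 9, 8, 14]
Visit 11 → queue [6, 3, 1, 7, 9, 8, 14]
Visit 6 → queue [3, 1, 7, 9, 8, 14]
Visit 3 → queue [1, 7, 9, 8, 14]
Visit 1 → queue [7, 9, 8, 14]
Visit 7 → queue [9, 8, 14]
Visit 9 → queue [8, 14]
Visit 8 → queue [14]
Visit 14 → queue []

2 → 15 → 10 → 5 → 4 → 19 → 18 → 16 → 12 → 20 → 17 → 13 → 11 → 6 → 3 → 1 → 7 → 9 → 8 → 14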